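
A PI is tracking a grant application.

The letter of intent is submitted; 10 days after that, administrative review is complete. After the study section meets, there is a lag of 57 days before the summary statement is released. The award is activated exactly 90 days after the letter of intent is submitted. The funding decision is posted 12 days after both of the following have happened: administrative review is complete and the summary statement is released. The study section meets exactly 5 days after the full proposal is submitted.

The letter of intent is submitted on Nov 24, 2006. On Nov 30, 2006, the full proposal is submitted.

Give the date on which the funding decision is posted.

The letter of intent is submitted: Nov 24, 2006.
Administrative review is complete: Nov 24, 2006 + 10 days = Dec 4, 2006.
The full proposal is submitted: Nov 30, 2006.
The study section meets: Nov 30, 2006 + 5 days = Dec 5, 2006.
The summary statement is released: Dec 5, 2006 + 57 days = Jan 31, 2007.
Both prerequisites met — administrative review is complete (Dec 4, 2006), the summary statement is released (Jan 31, 2007); the later is Jan 31, 2007.
The funding decision is posted: Jan 31, 2007 + 12 days = Feb 12, 2007.

Feb 12, 2007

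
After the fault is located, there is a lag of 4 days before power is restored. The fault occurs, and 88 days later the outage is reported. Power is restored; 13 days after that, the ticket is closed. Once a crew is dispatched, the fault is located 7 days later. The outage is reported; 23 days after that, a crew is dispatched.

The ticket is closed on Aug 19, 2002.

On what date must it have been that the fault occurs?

Apr 6, 2002

The ticket is closed: Aug 19, 2002.
Power is restored: Aug 19, 2002 − 13 days = Aug 6, 2002.
The fault is located: Aug 6, 2002 − 4 days = Aug 2, 2002.
A crew is dispatched: Aug 2, 2002 − 7 days = Jul 26, 2002.
The outage is reported: Jul 26, 2002 − 23 days = Jul 3, 2002.
The fault occurs: Jul 3, 2002 − 88 days = Apr 6, 2002.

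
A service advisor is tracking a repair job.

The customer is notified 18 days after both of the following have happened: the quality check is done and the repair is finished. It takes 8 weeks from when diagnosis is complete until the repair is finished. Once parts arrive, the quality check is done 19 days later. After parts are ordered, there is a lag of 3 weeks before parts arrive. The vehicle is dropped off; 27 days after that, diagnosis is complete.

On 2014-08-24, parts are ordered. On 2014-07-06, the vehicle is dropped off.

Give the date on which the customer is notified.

Parts are ordered: Aug 24, 2014.
Parts arrive: Aug 24, 2014 + 3 weeks = Sep 14, 2014.
The quality check is done: Sep 14, 2014 + 19 days = Oct 3, 2014.
The vehicle is dropped off: Jul 6, 2014.
Diagnosis is complete: Jul 6, 2014 + 27 days = Aug 2, 2014.
The repair is finished: Aug 2, 2014 + 8 weeks = Sep 27, 2014.
Both prerequisites met — the quality check is done (Oct 3, 2014), the repair is finished (Sep 27, 2014); the later is Oct 3, 2014.
The customer is notified: Oct 3, 2014 + 18 days = Oct 21, 2014.

2014-10-21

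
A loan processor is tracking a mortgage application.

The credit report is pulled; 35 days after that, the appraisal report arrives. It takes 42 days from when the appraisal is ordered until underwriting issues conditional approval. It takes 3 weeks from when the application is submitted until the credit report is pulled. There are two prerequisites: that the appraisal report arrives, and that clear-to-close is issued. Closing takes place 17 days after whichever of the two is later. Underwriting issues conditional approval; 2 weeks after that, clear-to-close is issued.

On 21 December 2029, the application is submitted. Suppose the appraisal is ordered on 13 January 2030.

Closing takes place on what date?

27 March 2030

The application is submitted: Dec 21, 2029.
The credit report is pulled: Dec 21, 2029 + 3 weeks = Jan 11, 2030.
The appraisal report arrives: Jan 11, 2030 + 35 days = Feb 15, 2030.
The appraisal is ordered: Jan 13, 2030.
Underwriting issues conditional approval: Jan 13, 2030 + 42 days = Feb 24, 2030.
Clear-to-close is issued: Feb 24, 2030 + 2 weeks = Mar 10, 2030.
Both prerequisites met — the appraisal report arrives (Feb 15, 2030), clear-to-close is issued (Mar 10, 2030); the later is Mar 10, 2030.
Closing takes place: Mar 10, 2030 + 17 days = Mar 27, 2030.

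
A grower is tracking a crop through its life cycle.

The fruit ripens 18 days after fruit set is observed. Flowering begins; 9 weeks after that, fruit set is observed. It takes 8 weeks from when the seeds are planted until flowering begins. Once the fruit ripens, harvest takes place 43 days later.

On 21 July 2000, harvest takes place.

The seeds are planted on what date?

Harvest takes place: Jul 21, 2000.
The fruit ripens: Jul 21, 2000 − 43 days = Jun 8, 2000.
Fruit set is observed: Jun 8, 2000 − 18 days = May 21, 2000.
Flowering begins: May 21, 2000 − 9 weeks = Mar 19, 2000.
The seeds are planted: Mar 19, 2000 − 8 weeks = Jan 23, 2000.

23 January 2000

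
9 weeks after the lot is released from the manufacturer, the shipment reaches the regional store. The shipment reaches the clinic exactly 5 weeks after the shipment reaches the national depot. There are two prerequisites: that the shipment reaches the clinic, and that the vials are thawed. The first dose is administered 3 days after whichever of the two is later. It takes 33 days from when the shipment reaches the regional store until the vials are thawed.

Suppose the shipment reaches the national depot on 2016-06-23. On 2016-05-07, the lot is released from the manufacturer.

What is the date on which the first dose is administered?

The shipment reaches the national depot: Jun 23, 2016.
The shipment reaches the clinic: Jun 23, 2016 + 5 weeks = Jul 28, 2016.
The lot is released from the manufacturer: May 7, 2016.
The shipment reaches the regional store: May 7, 2016 + 9 weeks = Jul 9, 2016.
The vials are thawed: Jul 9, 2016 + 33 days = Aug 11, 2016.
Both prerequisites met — the shipment reaches the clinic (Jul 28, 2016), the vials are thawed (Aug 11, 2016); the later is Aug 11, 2016.
The first dose is administered: Aug 11, 2016 + 3 days = Aug 14, 2016.

2016-08-14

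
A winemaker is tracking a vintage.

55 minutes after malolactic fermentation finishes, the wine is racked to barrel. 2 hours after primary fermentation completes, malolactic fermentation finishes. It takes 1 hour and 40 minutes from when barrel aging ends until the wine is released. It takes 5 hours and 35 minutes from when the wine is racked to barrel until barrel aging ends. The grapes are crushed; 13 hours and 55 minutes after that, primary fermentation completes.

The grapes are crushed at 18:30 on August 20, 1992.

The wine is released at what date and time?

18:35 on August 21, 1992

The grapes are crushed: 18:30 Aug 20, 1992.
Primary fermentation completes: 18:30 Aug 20, 1992 + 13h55m = 08:25 Aug 21, 1992.
Malolactic fermentation finishes: 08:25 Aug 21, 1992 + 2h = 10:25 Aug 21, 1992.
The wine is racked to barrel: 10:25 Aug 21, 1992 + 55m = 11:20 Aug 21, 1992.
Barrel aging ends: 11:20 Aug 21, 1992 + 5h35m = 16:55 Aug 21, 1992.
The wine is released: 16:55 Aug 21, 1992 + 1h40m = 18:35 Aug 21, 1992.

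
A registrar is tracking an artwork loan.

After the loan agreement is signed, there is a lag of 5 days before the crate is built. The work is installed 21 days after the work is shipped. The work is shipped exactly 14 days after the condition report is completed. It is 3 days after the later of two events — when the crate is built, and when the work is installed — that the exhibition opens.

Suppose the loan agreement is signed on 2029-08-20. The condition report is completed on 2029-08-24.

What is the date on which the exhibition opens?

The loan agreement is signed: Aug 20, 2029.
The crate is built: Aug 20, 2029 + 5 days = Aug 25, 2029.
The condition report is completed: Aug 24, 2029.
The work is shipped: Aug 24, 2029 + 14 days = Sep 7, 2029.
The work is installed: Sep 7, 2029 + 21 days = Sep 28, 2029.
Both prerequisites met — the crate is built (Aug 25, 2029), the work is installed (Sep 28, 2029); the later is Sep 28, 2029.
The exhibition opens: Sep 28, 2029 + 3 days = Oct 1, 2029.

2029-10-01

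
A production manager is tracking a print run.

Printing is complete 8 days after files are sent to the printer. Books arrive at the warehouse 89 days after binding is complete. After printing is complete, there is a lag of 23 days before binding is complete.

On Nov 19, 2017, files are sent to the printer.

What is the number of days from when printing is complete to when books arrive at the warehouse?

Causal path: printing is complete → binding is complete → books arrive at the warehouse.
Total delay along the path: 23 + 89 = 112 days.

112 days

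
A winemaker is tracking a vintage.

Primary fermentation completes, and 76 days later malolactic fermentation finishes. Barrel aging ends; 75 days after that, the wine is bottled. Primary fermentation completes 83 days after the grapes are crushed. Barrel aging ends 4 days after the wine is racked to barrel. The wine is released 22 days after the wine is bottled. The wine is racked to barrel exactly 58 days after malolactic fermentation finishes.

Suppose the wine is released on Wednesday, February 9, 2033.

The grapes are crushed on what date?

The wine is released: Feb 9, 2033.
The wine is bottled: Feb 9, 2033 − 22 days = Jan 18, 2033.
Barrel aging ends: Jan 18, 2033 − 75 days = Nov 4, 2032.
The wine is racked to barrel: Nov 4, 2032 − 4 days = Oct 31, 2032.
Malolactic fermentation finishes: Oct 31, 2032 − 58 days = Sep 3, 2032.
Primary fermentation completes: Sep 3, 2032 − 76 days = Jun 19, 2032.
The grapes are crushed: Jun 19, 2032 − 83 days = Mar 28, 2032.

Sunday, March 28, 2032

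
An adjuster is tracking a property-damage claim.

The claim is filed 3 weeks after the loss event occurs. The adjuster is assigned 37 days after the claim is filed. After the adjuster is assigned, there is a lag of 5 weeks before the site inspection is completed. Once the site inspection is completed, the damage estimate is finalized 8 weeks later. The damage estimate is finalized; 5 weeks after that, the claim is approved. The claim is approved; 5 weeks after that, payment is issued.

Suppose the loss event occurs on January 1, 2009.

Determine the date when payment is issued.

August 8, 2009

The loss event occurs: Jan 1, 2009.
The claim is filed: Jan 1, 2009 + 3 weeks = Jan 22, 2009.
The adjuster is assigned: Jan 22, 2009 + 37 days = Feb 28, 2009.
The site inspection is completed: Feb 28, 2009 + 5 weeks = Apr 4, 2009.
The damage estimate is finalized: Apr 4, 2009 + 8 weeks = May 30, 2009.
The claim is approved: May 30, 2009 + 5 weeks = Jul 4, 2009.
Payment is issued: Jul 4, 2009 + 5 weeks = Aug 8, 2009.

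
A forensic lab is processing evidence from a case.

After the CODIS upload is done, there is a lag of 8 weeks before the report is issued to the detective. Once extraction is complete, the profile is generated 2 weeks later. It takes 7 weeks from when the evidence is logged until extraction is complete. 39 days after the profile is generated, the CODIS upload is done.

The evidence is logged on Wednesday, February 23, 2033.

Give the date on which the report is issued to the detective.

Sunday, July 31, 2033

The evidence is logged: Feb 23, 2033.
Extraction is complete: Feb 23, 2033 + 7 weeks = Apr 13, 2033.
The profile is generated: Apr 13, 2033 + 2 weeks = Apr 27, 2033.
The CODIS upload is done: Apr 27, 2033 + 39 days = Jun 5, 2033.
The report is issued to the detective: Jun 5, 2033 + 8 weeks = Jul 31, 2033.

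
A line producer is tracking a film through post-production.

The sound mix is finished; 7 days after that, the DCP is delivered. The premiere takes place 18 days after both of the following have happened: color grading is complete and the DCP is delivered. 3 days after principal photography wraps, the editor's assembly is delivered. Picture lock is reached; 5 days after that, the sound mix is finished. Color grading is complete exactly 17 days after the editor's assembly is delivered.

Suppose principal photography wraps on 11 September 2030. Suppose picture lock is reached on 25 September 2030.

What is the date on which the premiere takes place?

Principal photography wraps: Sep 11, 2030.
The editor's assembly is delivered: Sep 11, 2030 + 3 days = Sep 14, 2030.
Color grading is complete: Sep 14, 2030 + 17 days = Oct 1, 2030.
Picture lock is reached: Sep 25, 2030.
The sound mix is finished: Sep 25, 2030 + 5 days = Sep 30, 2030.
The DCP is delivered: Sep 30, 2030 + 7 days = Oct 7, 2030.
Both prerequisites met — color grading is complete (Oct 1, 2030), the DCP is delivered (Oct 7, 2030); the later is Oct 7, 2030.
The premiere takes place: Oct 7, 2030 + 18 days = Oct 25, 2030.

25 October 2030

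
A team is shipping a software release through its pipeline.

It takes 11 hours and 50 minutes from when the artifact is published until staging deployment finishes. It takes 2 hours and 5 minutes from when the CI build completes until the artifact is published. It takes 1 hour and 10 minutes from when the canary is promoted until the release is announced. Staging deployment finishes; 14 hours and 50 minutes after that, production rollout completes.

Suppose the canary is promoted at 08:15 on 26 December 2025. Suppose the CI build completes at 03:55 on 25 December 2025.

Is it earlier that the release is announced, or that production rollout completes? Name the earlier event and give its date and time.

Production rollout completes — 08:40 on 26 December 2025

The canary is promoted: 08:15 Dec 26, 2025.
The release is announced: 08:15 Dec 26, 2025 + 1h10m = 09:25 Dec 26, 2025.
The CI build completes: 03:55 Dec 25, 2025.
The artifact is published: 03:55 Dec 25, 2025 + 2h05m = 06:00 Dec 25, 2025.
Staging deployment finishes: 06:00 Dec 25, 2025 + 11h50m = 17:50 Dec 25, 2025.
Production rollout completes: 17:50 Dec 25, 2025 + 14h50m = 08:40 Dec 26, 2025.
Comparing: the release is announced at 09:25 Dec 26, 2025 vs production rollout completes at 08:40 Dec 26, 2025. Earlier: production rollout completes.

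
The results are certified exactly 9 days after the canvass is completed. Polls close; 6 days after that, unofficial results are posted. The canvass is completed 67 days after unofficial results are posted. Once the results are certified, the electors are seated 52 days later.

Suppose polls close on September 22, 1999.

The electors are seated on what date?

February 3, 2000

Polls close: Sep 22, 1999.
Unofficial results are posted: Sep 22, 1999 + 6 days = Sep 28, 1999.
The canvass is completed: Sep 28, 1999 + 67 days = Dec 4, 1999.
The results are certified: Dec 4, 1999 + 9 days = Dec 13, 1999.
The electors are seated: Dec 13, 1999 + 52 days = Feb 3, 2000.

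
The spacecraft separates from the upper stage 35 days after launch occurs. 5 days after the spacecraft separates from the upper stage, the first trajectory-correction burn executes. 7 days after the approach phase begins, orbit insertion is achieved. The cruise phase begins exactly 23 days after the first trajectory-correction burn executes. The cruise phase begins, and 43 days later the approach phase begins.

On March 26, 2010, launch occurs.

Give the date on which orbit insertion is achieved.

Launch occurs: Mar 26, 2010.
The spacecraft separates from the upper stage: Mar 26, 2010 + 35 days = Apr 30, 2010.
The first trajectory-correction burn executes: Apr 30, 2010 + 5 days = May 5, 2010.
The cruise phase begins: May 5, 2010 + 23 days = May 28, 2010.
The approach phase begins: May 28, 2010 + 43 days = Jul 10, 2010.
Orbit insertion is achieved: Jul 10, 2010 + 7 days = Jul 17, 2010.

July 17, 2010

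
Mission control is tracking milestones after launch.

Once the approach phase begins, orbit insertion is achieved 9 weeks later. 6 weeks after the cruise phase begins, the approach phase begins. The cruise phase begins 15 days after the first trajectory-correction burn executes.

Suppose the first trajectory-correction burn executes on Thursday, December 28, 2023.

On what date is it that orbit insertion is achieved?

The first trajectory-correction burn executes: Dec 28, 2023.
The cruise phase begins: Dec 28, 2023 + 15 days = Jan 12, 2024.
The approach phase begins: Jan 12, 2024 + 6 weeks = Feb 23, 2024.
Orbit insertion is achieved: Feb 23, 2024 + 9 weeks = Apr 26, 2024.

Friday, April 26, 2024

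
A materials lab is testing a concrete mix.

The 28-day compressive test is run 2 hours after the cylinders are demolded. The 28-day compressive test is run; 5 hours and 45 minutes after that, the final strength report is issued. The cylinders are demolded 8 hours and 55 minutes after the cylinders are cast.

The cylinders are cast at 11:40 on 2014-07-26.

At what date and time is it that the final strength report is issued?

The cylinders are cast: 11:40 Jul 26, 2014.
The cylinders are demolded: 11:40 Jul 26, 2014 + 8h55m = 20:35 Jul 26, 2014.
The 28-day compressive test is run: 20:35 Jul 26, 2014 + 2h = 22:35 Jul 26, 2014.
The final strength report is issued: 22:35 Jul 26, 2014 + 5h45m = 04:20 Jul 27, 2014.

04:20 on 2014-07-27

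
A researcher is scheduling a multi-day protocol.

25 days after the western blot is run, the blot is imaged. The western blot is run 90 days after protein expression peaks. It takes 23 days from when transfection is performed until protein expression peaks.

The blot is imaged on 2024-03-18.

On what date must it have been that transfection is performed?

2023-11-01

The blot is imaged: Mar 18, 2024.
The western blot is run: Mar 18, 2024 − 25 days = Feb 22, 2024.
Protein expression peaks: Feb 22, 2024 − 90 days = Nov 24, 2023.
Transfection is performed: Nov 24, 2023 − 23 days = Nov 1, 2023.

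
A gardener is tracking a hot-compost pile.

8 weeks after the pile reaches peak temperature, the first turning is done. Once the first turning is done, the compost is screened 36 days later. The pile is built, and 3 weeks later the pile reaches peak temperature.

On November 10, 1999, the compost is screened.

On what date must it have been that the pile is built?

July 20, 1999

The compost is screened: Nov 10, 1999.
The first turning is done: Nov 10, 1999 − 36 days = Oct 5, 1999.
The pile reaches peak temperature: Oct 5, 1999 − 8 weeks = Aug 10, 1999.
The pile is built: Aug 10, 1999 − 3 weeks = Jul 20, 1999.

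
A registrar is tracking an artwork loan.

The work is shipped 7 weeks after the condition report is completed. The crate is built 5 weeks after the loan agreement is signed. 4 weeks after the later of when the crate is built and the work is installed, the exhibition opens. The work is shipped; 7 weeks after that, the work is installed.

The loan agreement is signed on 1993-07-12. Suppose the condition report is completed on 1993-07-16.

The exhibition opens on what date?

1993-11-19

The loan agreement is signed: Jul 12, 1993.
The crate is built: Jul 12, 1993 + 5 weeks = Aug 16, 1993.
The condition report is completed: Jul 16, 1993.
The work is shipped: Jul 16, 1993 + 7 weeks = Sep 3, 1993.
The work is installed: Sep 3, 1993 + 7 weeks = Oct 22, 1993.
Both prerequisites met — the crate is built (Aug 16, 1993), the work is installed (Oct 22, 1993); the later is Oct 22, 1993.
The exhibition opens: Oct 22, 1993 + 4 weeks = Nov 19, 1993.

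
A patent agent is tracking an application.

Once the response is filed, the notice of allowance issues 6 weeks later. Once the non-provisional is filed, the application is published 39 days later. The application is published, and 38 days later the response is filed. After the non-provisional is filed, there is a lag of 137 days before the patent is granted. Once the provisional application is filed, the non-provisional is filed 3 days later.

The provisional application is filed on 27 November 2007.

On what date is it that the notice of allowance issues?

The provisional application is filed: Nov 27, 2007.
The non-provisional is filed: Nov 27, 2007 + 3 days = Nov 30, 2007.
The application is published: Nov 30, 2007 + 39 days = Jan 8, 2008.
The response is filed: Jan 8, 2008 + 38 days = Feb 15, 2008.
The notice of allowance issues: Feb 15, 2008 + 6 weeks = Mar 28, 2008.

28 March 2008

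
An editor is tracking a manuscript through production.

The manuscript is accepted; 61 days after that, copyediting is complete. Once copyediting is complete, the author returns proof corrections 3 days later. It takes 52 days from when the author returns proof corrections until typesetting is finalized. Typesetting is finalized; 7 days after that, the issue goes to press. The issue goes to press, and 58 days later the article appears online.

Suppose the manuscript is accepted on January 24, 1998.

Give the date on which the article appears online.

The manuscript is accepted: Jan 24, 1998.
Copyediting is complete: Jan 24, 1998 + 61 days = Mar 26, 1998.
The author returns proof corrections: Mar 26, 1998 + 3 days = Mar 29, 1998.
Typesetting is finalized: Mar 29, 1998 + 52 days = May 20, 1998.
The issue goes to press: May 20, 1998 + 7 days = May 27, 1998.
The article appears online: May 27, 1998 + 58 days = Jul 24, 1998.

July 24, 1998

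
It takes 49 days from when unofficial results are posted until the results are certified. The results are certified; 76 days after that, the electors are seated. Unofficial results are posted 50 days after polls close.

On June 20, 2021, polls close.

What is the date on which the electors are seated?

Polls close: Jun 20, 2021.
Unofficial results are posted: Jun 20, 2021 + 50 days = Aug 9, 2021.
The results are certified: Aug 9, 2021 + 49 days = Sep 27, 2021.
The electors are seated: Sep 27, 2021 + 76 days = Dec 12, 2021.

December 12, 2021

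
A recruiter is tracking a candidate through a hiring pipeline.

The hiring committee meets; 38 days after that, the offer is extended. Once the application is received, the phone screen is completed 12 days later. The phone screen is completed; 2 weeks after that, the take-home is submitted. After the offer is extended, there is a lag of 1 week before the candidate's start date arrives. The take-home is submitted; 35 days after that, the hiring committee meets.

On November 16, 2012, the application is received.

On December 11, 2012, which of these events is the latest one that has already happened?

The phone screen is completed

The application is received: Nov 16, 2012.
The phone screen is completed: Nov 16, 2012 + 12 days = Nov 28, 2012.
The take-home is submitted: Nov 28, 2012 + 2 weeks = Dec 12, 2012.
The hiring committee meets: Dec 12, 2012 + 35 days = Jan 16, 2013.
The offer is extended: Jan 16, 2013 + 38 days = Feb 23, 2013.
The candidate's start date arrives: Feb 23, 2013 + 1 week = Mar 2, 2013.
Dec 11, 2012 falls between when the phone screen is completed (Nov 28, 2012) and when the take-home is submitted (Dec 12, 2012).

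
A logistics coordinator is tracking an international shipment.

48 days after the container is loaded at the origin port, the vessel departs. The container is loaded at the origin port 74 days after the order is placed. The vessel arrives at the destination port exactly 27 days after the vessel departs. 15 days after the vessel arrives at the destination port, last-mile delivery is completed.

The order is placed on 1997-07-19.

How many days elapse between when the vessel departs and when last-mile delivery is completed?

Causal path: the vessel departs → the vessel arrives at the destination port → last-mile delivery is completed.
Total delay along the path: 27 + 15 = 42 days.

42 days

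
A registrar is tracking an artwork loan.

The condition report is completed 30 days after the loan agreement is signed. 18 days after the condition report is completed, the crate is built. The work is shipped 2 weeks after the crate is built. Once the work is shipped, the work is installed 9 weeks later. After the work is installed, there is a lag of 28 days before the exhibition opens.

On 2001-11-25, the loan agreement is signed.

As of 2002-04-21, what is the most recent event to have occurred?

The loan agreement is signed: Nov 25, 2001.
The condition report is completed: Nov 25, 2001 + 30 days = Dec 25, 2001.
The crate is built: Dec 25, 2001 + 18 days = Jan 12, 2002.
The work is shipped: Jan 12, 2002 + 2 weeks = Jan 26, 2002.
The work is installed: Jan 26, 2002 + 9 weeks = Mar 30, 2002.
The exhibition opens: Mar 30, 2002 + 28 days = Apr 27, 2002.
Apr 21, 2002 falls between when the work is installed (Mar 30, 2002) and when the exhibition opens (Apr 27, 2002).

The work is installed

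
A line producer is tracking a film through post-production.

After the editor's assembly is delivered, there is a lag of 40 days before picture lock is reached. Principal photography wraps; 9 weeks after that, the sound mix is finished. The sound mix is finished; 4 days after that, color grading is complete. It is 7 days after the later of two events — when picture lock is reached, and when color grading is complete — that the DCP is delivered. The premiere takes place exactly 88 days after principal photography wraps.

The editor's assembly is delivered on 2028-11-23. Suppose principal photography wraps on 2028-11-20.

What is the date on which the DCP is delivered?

2029-02-02

The editor's assembly is delivered: Nov 23, 2028.
Picture lock is reached: Nov 23, 2028 + 40 days = Jan 2, 2029.
Principal photography wraps: Nov 20, 2028.
The sound mix is finished: Nov 20, 2028 + 9 weeks = Jan 22, 2029.
Color grading is complete: Jan 22, 2029 + 4 days = Jan 26, 2029.
Both prerequisites met — picture lock is reached (Jan 2, 2029), color grading is complete (Jan 26, 2029); the later is Jan 26, 2029.
The DCP is delivered: Jan 26, 2029 + 7 days = Feb 2, 2029.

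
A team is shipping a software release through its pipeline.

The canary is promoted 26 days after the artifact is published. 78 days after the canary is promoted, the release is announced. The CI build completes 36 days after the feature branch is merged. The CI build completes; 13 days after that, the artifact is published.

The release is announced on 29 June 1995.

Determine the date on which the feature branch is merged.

27 January 1995

The release is announced: Jun 29, 1995.
The canary is promoted: Jun 29, 1995 − 78 days = Apr 12, 1995.
The artifact is published: Apr 12, 1995 − 26 days = Mar 17, 1995.
The CI build completes: Mar 17, 1995 − 13 days = Mar 4, 1995.
The feature branch is merged: Mar 4, 1995 − 36 days = Jan 27, 1995.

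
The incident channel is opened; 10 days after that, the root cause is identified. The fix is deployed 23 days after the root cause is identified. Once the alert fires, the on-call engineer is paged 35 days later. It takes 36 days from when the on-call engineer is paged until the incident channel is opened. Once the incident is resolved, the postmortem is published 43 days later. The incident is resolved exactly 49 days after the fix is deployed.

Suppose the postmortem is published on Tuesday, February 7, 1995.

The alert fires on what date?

The postmortem is published: Feb 7, 1995.
The incident is resolved: Feb 7, 1995 − 43 days = Dec 26, 1994.
The fix is deployed: Dec 26, 1994 − 49 days = Nov 7, 1994.
The root cause is identified: Nov 7, 1994 − 23 days = Oct 15, 1994.
The incident channel is opened: Oct 15, 1994 − 10 days = Oct 5, 1994.
The on-call engineer is paged: Oct 5, 1994 − 36 days = Aug 30, 1994.
The alert fires: Aug 30, 1994 − 35 days = Jul 26, 1994.

Tuesday, July 26, 1994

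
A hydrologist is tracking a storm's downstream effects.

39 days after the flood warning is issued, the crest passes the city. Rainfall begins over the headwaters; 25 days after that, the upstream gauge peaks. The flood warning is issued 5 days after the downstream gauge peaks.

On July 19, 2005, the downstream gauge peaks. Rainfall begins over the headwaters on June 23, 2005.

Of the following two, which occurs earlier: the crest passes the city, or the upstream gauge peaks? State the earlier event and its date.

The upstream gauge peaks — July 18, 2005

The downstream gauge peaks: Jul 19, 2005.
The flood warning is issued: Jul 19, 2005 + 5 days = Jul 24, 2005.
The crest passes the city: Jul 24, 2005 + 39 days = Sep 1, 2005.
Rainfall begins over the headwaters: Jun 23, 2005.
The upstream gauge peaks: Jun 23, 2005 + 25 days = Jul 18, 2005.
Comparing: the crest passes the city on Sep 1, 2005 vs the upstream gauge peaks on Jul 18, 2005. Earlier: the upstream gauge peaks.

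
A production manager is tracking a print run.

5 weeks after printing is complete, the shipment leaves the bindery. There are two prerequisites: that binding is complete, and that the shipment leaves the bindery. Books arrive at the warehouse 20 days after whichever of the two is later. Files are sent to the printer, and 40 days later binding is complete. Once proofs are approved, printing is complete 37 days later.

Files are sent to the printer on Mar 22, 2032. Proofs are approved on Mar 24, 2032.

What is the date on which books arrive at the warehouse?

Jun 24, 2032

Files are sent to the printer: Mar 22, 2032.
Binding is complete: Mar 22, 2032 + 40 days = May 1, 2032.
Proofs are approved: Mar 24, 2032.
Printing is complete: Mar 24, 2032 + 37 days = Apr 30, 2032.
The shipment leaves the bindery: Apr 30, 2032 + 5 weeks = Jun 4, 2032.
Both prerequisites met — binding is complete (May 1, 2032), the shipment leaves the bindery (Jun 4, 2032); the later is Jun 4, 2032.
Books arrive at the warehouse: Jun 4, 2032 + 20 days = Jun 24, 2032.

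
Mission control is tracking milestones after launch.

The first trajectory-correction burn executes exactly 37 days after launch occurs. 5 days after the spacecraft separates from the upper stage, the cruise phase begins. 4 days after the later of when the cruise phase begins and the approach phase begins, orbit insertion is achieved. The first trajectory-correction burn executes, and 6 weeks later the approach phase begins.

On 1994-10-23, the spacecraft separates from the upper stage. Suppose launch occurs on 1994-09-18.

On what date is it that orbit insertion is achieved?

The spacecraft separates from the upper stage: Oct 23, 1994.
The cruise phase begins: Oct 23, 1994 + 5 days = Oct 28, 1994.
Launch occurs: Sep 18, 1994.
The first trajectory-correction burn executes: Sep 18, 1994 + 37 days = Oct 25, 1994.
The approach phase begins: Oct 25, 1994 + 6 weeks = Dec 6, 1994.
Both prerequisites met — the cruise phase begins (Oct 28, 1994), the approach phase begins (Dec 6, 1994); the later is Dec 6, 1994.
Orbit insertion is achieved: Dec 6, 1994 + 4 days = Dec 10, 1994.

1994-12-10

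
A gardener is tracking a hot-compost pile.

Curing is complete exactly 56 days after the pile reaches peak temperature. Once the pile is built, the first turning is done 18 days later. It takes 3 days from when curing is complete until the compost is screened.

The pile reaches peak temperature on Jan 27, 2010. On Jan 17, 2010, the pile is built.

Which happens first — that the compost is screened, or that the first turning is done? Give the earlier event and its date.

The pile reaches peak temperature: Jan 27, 2010.
Curing is complete: Jan 27, 2010 + 56 days = Mar 24, 2010.
The compost is screened: Mar 24, 2010 + 3 days = Mar 27, 2010.
The pile is built: Jan 17, 2010.
The first turning is done: Jan 17, 2010 + 18 days = Feb 4, 2010.
Comparing: the compost is screened on Mar 27, 2010 vs the first turning is done on Feb 4, 2010. Earlier: the first turning is done.

The first turning is done — Feb 4, 2010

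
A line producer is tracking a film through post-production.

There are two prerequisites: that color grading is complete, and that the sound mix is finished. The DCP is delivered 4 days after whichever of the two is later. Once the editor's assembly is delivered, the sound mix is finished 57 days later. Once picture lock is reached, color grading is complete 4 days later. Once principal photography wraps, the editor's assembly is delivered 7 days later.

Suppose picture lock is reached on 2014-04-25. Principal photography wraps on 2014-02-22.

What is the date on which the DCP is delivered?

2014-05-03

Picture lock is reached: Apr 25, 2014.
Color grading is complete: Apr 25, 2014 + 4 days = Apr 29, 2014.
Principal photography wraps: Feb 22, 2014.
The editor's assembly is delivered: Feb 22, 2014 + 7 days = Mar 1, 2014.
The sound mix is finished: Mar 1, 2014 + 57 days = Apr 27, 2014.
Both prerequisites met — color grading is complete (Apr 29, 2014), the sound mix is finished (Apr 27, 2014); the later is Apr 29, 2014.
The DCP is delivered: Apr 29, 2014 + 4 days = May 3, 2014.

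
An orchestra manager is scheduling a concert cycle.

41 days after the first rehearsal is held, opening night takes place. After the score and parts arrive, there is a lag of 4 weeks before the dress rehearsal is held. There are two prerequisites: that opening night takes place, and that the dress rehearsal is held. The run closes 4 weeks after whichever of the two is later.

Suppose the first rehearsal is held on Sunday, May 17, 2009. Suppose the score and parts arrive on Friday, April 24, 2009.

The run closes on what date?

The first rehearsal is held: May 17, 2009.
Opening night takes place: May 17, 2009 + 41 days = Jun 27, 2009.
The score and parts arrive: Apr 24, 2009.
The dress rehearsal is held: Apr 24, 2009 + 4 weeks = May 22, 2009.
Both prerequisites met — opening night takes place (Jun 27, 2009), the dress rehearsal is held (May 22, 2009); the later is Jun 27, 2009.
The run closes: Jun 27, 2009 + 4 weeks = Jul 25, 2009.

Saturday, July 25, 2009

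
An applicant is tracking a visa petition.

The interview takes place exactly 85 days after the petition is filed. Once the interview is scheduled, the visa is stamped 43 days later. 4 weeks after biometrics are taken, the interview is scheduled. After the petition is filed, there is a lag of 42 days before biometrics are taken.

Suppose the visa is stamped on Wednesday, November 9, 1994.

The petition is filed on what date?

Tuesday, July 19, 1994

The visa is stamped: Nov 9, 1994.
The interview is scheduled: Nov 9, 1994 − 43 days = Sep 27, 1994.
Biometrics are taken: Sep 27, 1994 − 4 weeks = Aug 30, 1994.
The petition is filed: Aug 30, 1994 − 42 days = Jul 19, 1994.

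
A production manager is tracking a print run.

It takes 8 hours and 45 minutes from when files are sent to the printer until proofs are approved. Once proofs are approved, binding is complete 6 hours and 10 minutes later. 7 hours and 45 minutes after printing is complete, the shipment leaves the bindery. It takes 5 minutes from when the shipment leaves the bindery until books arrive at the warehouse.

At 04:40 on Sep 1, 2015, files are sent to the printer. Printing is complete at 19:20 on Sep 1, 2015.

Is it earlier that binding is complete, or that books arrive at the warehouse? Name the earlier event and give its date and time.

Binding is complete — 19:35 on Sep 1, 2015

Files are sent to the printer: 04:40 Sep 1, 2015.
Proofs are approved: 04:40 Sep 1, 2015 + 8h45m = 13:25 Sep 1, 2015.
Binding is complete: 13:25 Sep 1, 2015 + 6h10m = 19:35 Sep 1, 2015.
Printing is complete: 19:20 Sep 1, 2015.
The shipment leaves the bindery: 19:20 Sep 1, 2015 + 7h45m = 03:05 Sep 2, 2015.
Books arrive at the warehouse: 03:05 Sep 2, 2015 + 5m = 03:10 Sep 2, 2015.
Comparing: binding is complete at 19:35 Sep 1, 2015 vs books arrive at the warehouse at 03:10 Sep 2, 2015. Earlier: binding is complete.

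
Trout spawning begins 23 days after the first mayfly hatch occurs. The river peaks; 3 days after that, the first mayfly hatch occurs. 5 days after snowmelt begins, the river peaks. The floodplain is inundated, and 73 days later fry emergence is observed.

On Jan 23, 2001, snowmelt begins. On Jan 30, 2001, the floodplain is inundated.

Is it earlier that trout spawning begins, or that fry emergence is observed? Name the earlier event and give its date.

Snowmelt begins: Jan 23, 2001.
The river peaks: Jan 23, 2001 + 5 days = Jan 28, 2001.
The first mayfly hatch occurs: Jan 28, 2001 + 3 days = Jan 31, 2001.
Trout spawning begins: Jan 31, 2001 + 23 days = Feb 23, 2001.
The floodplain is inundated: Jan 30, 2001.
Fry emergence is observed: Jan 30, 2001 + 73 days = Apr 13, 2001.
Comparing: trout spawning begins on Feb 23, 2001 vs fry emergence is observed on Apr 13, 2001. Earlier: trout spawning begins.

Trout spawning begins — Feb 23, 2001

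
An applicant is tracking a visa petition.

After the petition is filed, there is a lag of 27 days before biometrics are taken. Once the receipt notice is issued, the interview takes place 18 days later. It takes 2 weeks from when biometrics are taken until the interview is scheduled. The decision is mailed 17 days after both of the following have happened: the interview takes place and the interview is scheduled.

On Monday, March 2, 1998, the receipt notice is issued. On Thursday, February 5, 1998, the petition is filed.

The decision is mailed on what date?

Monday, April 6, 1998

The receipt notice is issued: Mar 2, 1998.
The interview takes place: Mar 2, 1998 + 18 days = Mar 20, 1998.
The petition is filed: Feb 5, 1998.
Biometrics are taken: Feb 5, 1998 + 27 days = Mar 4, 1998.
The interview is scheduled: Mar 4, 1998 + 2 weeks = Mar 18, 1998.
Both prerequisites met — the interview takes place (Mar 20, 1998), the interview is scheduled (Mar 18, 1998); the later is Mar 20, 1998.
The decision is mailed: Mar 20, 1998 + 17 days = Apr 6, 1998.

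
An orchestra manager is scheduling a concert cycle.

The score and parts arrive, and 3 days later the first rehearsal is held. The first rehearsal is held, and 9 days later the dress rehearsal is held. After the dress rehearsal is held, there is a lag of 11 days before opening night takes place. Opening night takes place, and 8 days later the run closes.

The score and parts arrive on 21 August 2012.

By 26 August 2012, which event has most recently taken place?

The first rehearsal is held

The score and parts arrive: Aug 21, 2012.
The first rehearsal is held: Aug 21, 2012 + 3 days = Aug 24, 2012.
The dress rehearsal is held: Aug 24, 2012 + 9 days = Sep 2, 2012.
Opening night takes place: Sep 2, 2012 + 11 days = Sep 13, 2012.
The run closes: Sep 13, 2012 + 8 days = Sep 21, 2012.
Aug 26, 2012 falls between when the first rehearsal is held (Aug 24, 2012) and when the dress rehearsal is held (Sep 2, 2012).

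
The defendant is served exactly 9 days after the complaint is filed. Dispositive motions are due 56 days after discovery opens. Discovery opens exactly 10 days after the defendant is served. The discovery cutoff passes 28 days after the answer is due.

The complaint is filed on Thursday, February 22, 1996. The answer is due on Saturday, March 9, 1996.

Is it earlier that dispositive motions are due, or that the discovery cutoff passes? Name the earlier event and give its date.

The complaint is filed: Feb 22, 1996.
The defendant is served: Feb 22, 1996 + 9 days = Mar 2, 1996.
Discovery opens: Mar 2, 1996 + 10 days = Mar 12, 1996.
Dispositive motions are due: Mar 12, 1996 + 56 days = May 7, 1996.
The answer is due: Mar 9, 1996.
The discovery cutoff passes: Mar 9, 1996 + 28 days = Apr 6, 1996.
Comparing: dispositive motions are due on May 7, 1996 vs the discovery cutoff passes on Apr 6, 1996. Earlier: the discovery cutoff passes.

The discovery cutoff passes — Saturday, April 6, 1996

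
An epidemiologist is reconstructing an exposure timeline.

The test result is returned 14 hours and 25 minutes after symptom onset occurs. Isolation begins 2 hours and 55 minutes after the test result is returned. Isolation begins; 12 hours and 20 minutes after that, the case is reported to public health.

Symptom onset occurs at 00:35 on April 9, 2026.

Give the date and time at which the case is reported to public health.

06:15 on April 10, 2026

Symptom onset occurs: 00:35 Apr 9, 2026.
The test result is returned: 00:35 Apr 9, 2026 + 14h25m = 15:00 Apr 9, 2026.
Isolation begins: 15:00 Apr 9, 2026 + 2h55m = 17:55 Apr 9, 2026.
The case is reported to public health: 17:55 Apr 9, 2026 + 12h20m = 06:15 Apr 10, 2026.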